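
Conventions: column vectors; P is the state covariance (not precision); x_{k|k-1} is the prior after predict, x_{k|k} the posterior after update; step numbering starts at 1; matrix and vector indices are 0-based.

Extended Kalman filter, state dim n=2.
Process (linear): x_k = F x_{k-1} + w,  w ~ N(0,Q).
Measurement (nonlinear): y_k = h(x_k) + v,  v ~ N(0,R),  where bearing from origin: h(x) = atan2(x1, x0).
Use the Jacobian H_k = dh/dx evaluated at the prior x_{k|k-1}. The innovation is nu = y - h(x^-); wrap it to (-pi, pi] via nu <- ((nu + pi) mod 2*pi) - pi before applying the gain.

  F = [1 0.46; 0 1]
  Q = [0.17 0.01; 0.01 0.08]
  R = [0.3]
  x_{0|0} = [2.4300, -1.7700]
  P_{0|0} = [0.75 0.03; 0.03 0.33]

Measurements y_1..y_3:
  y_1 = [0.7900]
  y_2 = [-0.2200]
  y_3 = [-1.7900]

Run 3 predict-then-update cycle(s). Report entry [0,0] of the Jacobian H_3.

step 1: x^-=[1.6158, -1.7700]  P^-=[1.0174 0.1918; 0.1918 0.4100]  H_jac=[0.3082 0.2813]  S=[0.4623]  K=[0.7949; 0.3773]  nu=[1.6209]  x^+=[2.9042, -1.1584]  P^+=[0.7253 0.0531; 0.0531 0.3442]
step 2: x^-=[2.3714, -1.1584]  P^-=[1.0170 0.2215; 0.2215 0.4242]  H_jac=[0.1663 0.3405]  S=[0.4024]  K=[0.6077; 0.4504]  nu=[0.2344]  x^+=[2.5138, -1.0528]  P^+=[0.8684 0.1113; 0.1113 0.3425]
step 3: x^-=[2.0295, -1.0528]  P^-=[1.2133 0.2789; 0.2789 0.4225]  H_jac=[0.2014 0.3882]  S=[0.4565]  K=[0.7724; 0.4824]  nu=[-1.3115]  x^+=[1.0165, -1.6854]  P^+=[0.9409 0.1088; 0.1088 0.3163]

H_jac[0,0] = 0.2014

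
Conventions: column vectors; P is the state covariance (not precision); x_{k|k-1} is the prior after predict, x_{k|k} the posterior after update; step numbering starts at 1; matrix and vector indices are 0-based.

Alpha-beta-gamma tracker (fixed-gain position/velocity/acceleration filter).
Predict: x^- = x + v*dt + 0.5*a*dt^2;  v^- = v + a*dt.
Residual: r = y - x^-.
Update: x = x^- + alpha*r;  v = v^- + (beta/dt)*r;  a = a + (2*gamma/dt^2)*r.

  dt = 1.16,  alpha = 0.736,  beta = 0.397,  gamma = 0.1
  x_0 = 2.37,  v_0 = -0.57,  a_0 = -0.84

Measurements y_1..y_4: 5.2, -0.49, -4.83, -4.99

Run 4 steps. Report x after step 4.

x_post = -6.1585

step 1: x_pred=1.1436  r=4.0564  x^+=4.1291  v^+=-0.1561  a^+=-0.2371
step 2: x_pred=3.7885  r=-4.2785  x^+=0.6395  v^+=-1.8954  a^+=-0.8730
step 3: x_pred=-2.1466  r=-2.6834  x^+=-4.1216  v^+=-3.8265  a^+=-1.2719
step 4: x_pred=-9.4161  r=4.4261  x^+=-6.1585  v^+=-3.7871  a^+=-0.6140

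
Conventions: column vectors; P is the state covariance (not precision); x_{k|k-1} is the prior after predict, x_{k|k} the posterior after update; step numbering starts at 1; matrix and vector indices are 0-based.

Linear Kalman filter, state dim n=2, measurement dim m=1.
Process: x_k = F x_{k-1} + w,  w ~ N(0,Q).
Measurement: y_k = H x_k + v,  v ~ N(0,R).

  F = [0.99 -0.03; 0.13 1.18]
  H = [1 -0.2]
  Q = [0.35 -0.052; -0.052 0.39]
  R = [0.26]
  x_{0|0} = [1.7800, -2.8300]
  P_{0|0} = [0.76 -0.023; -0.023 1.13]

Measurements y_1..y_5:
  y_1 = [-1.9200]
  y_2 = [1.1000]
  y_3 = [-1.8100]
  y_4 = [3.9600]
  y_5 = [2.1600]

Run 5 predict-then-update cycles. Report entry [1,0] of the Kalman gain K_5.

step 1: x^-=[1.8471, -3.1080]  P^-=[1.0973 -0.0210; -0.0210 1.9692]  S=[1.4444]  K=[0.7626; -0.2872]  nu=[-4.3887]  x^+=[-1.4995, -1.8476]  P^+=[0.2573 0.2953; 0.2953 1.8501]
step 2: x^-=[-1.4291, -2.3752]  P^-=[0.5863 0.2595; 0.2595 3.0610]  S=[0.8650]  K=[0.6179; -0.4078]  nu=[2.0541]  x^+=[-0.1600, -3.2127]  P^+=[0.2561 0.4774; 0.4774 2.9172]
step 3: x^-=[-0.0620, -3.8118]  P^-=[0.5753 0.4336; 0.4336 4.6027]  S=[0.8460]  K=[0.5775; -0.5756]  nu=[-2.5104]  x^+=[-1.5118, -2.3668]  P^+=[0.2931 0.7148; 0.7148 4.3224]
step 4: x^-=[-1.4257, -2.9893]  P^-=[0.5987 0.6650; 0.6650 6.6327]  S=[0.8580]  K=[0.5428; -0.7710]  nu=[4.7878]  x^+=[1.1730, -6.6809]  P^+=[0.3459 1.0241; 1.0241 6.1226]
step 5: x^-=[1.3617, -7.7310]  P^-=[0.6337 0.9681; 0.9681 9.2352]  S=[0.8759]  K=[0.5025; -1.0035]  nu=[-0.7479]  x^+=[0.9859, -6.9805]  P^+=[0.4126 1.4097; 1.4097 8.3532]

K[1,0] = -1.0035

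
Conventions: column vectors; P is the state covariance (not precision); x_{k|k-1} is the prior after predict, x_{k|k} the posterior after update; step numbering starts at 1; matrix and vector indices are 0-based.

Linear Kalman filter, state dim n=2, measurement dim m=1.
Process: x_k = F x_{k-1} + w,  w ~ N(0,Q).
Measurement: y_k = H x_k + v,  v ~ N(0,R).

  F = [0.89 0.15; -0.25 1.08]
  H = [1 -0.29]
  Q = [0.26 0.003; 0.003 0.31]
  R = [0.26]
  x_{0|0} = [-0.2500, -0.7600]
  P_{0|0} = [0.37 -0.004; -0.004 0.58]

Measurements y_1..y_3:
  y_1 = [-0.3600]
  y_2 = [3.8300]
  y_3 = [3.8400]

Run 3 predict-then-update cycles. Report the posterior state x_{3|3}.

x_post = [2.6622, -1.8152]

step 1: x^-=[-0.3365, -0.7583]  P^-=[0.5651 0.0109; 0.0109 1.0118]  S=[0.9038]  K=[0.6217; -0.3125]  nu=[-0.2434]  x^+=[-0.4878, -0.6822]  P^+=[0.2157 0.1866; 0.1866 0.9235]
step 2: x^-=[-0.5365, -0.6148]  P^-=[0.5015 0.2769; 0.2769 1.2999]  S=[0.7102]  K=[0.5930; -0.1409]  nu=[4.1882]  x^+=[1.9473, -1.2049]  P^+=[0.2517 0.3363; 0.3363 1.2858]
step 3: x^-=[1.5523, -1.7881]  P^-=[0.5781 0.4659; 0.4659 1.6439]  S=[0.7061]  K=[0.6273; -0.0153]  nu=[1.7691]  x^+=[2.6622, -1.8152]  P^+=[0.3002 0.4727; 0.4727 1.6438]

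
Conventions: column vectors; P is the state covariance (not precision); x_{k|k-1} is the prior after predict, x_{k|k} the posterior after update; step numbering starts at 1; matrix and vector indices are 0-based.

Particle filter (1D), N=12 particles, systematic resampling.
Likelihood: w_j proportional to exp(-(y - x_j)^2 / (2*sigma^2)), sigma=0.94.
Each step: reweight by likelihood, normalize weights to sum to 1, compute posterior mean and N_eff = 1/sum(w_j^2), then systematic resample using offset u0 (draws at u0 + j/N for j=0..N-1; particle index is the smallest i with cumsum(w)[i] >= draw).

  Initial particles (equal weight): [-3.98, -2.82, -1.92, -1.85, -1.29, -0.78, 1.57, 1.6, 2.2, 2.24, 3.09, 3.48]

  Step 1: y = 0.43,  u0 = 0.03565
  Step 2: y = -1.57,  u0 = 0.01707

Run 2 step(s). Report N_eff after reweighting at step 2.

step 1: w=[0.0000, 0.0013, 0.0218, 0.0262, 0.0931, 0.2169, 0.2380, 0.2289, 0.0844, 0.0778, 0.0091, 0.0026]  mean=0.7535  Neff=5.5809  idx=[3, 4, 5, 5, 6, 6, 6, 7, 7, 7, 8, 9]
step 2: w=[0.2864, 0.2864, 0.2103, 0.2103, 0.0011, 0.0011, 0.0011, 0.0010, 0.0010, 0.0010, 0.0001, 0.0001]  mean=-1.2167  Neff=3.9604  idx=[0, 0, 0, 0, 1, 1, 1, 2, 2, 2, 3, 3]

N_eff = 3.9604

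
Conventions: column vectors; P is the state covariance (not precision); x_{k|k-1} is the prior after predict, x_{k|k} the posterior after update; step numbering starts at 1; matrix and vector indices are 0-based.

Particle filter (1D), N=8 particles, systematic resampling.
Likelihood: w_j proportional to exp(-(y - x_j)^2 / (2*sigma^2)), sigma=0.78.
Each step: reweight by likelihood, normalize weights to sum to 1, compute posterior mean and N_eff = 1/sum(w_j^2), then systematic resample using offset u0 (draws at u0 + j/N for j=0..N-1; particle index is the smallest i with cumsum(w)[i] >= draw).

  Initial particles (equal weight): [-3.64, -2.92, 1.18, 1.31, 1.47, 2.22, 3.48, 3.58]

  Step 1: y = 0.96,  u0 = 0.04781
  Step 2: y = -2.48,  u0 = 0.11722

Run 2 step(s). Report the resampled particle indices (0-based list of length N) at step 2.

step 1: w=[0.0000, 0.0000, 0.3254, 0.3062, 0.2735, 0.0919, 0.0018, 0.0012]  mean=1.4017  Neff=3.5349  idx=[2, 2, 2, 3, 3, 4, 4, 5]
step 2: w=[0.2365, 0.2365, 0.2365, 0.1067, 0.1067, 0.0386, 0.0386, 0.0002]  mean=1.2303  Neff=5.1690  idx=[0, 1, 1, 2, 2, 3, 4, 6]

resampled_idx = [0, 1, 1, 2, 2, 3, 4, 6]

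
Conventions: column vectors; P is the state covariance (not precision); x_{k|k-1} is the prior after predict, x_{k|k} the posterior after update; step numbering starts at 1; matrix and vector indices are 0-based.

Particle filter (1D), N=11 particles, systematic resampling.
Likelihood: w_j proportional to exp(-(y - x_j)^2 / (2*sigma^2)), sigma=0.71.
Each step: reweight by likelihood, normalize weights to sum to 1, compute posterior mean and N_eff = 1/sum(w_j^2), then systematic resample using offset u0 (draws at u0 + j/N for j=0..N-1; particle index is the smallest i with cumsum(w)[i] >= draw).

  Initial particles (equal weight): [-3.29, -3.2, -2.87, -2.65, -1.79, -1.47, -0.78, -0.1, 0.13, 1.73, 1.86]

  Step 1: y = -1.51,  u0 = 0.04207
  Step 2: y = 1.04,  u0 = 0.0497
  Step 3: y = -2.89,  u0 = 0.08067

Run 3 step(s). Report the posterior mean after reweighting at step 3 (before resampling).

step 1: w=[0.0132, 0.0181, 0.0490, 0.0845, 0.2839, 0.3064, 0.1809, 0.0427, 0.0213, 0.0000, 0.0000]  mean=-1.5671  Neff=4.5559  idx=[2, 3, 4, 4, 4, 5, 5, 5, 6, 6, 7]
step 2: w=[0.0000, 0.0000, 0.0010, 0.0010, 0.0010, 0.0054, 0.0054, 0.0054, 0.1048, 0.1048, 0.7713]  mean=-0.2697  Neff=1.6210  idx=[8, 9, 10, 10, 10, 10, 10, 10, 10, 10, 10]
step 3: w=[0.4291, 0.4291, 0.0158, 0.0158, 0.0158, 0.0158, 0.0158, 0.0158, 0.0158, 0.0158, 0.0158]  mean=-0.6836  Neff=2.6988  idx=[0, 0, 0, 0, 1, 1, 1, 1, 1, 4, 10]

post_mean = -0.6836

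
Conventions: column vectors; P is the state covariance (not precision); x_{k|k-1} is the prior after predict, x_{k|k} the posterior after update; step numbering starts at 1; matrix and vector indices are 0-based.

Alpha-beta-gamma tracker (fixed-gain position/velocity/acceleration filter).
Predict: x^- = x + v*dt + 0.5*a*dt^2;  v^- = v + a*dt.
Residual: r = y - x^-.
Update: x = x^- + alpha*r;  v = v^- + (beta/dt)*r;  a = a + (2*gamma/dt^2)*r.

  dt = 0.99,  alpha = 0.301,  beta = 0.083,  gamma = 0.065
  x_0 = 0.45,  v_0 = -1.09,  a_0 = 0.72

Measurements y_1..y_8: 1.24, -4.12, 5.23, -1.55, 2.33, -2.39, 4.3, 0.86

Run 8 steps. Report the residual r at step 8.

step 1: x_pred=-0.2763  r=1.5163  x^+=0.1801  v^+=-0.2501  a^+=0.9211
step 2: x_pred=0.3839  r=-4.5039  x^+=-0.9717  v^+=0.2842  a^+=0.3237
step 3: x_pred=-0.5317  r=5.7617  x^+=1.2026  v^+=1.0878  a^+=1.0879
step 4: x_pred=2.8126  r=-4.3626  x^+=1.4994  v^+=1.7991  a^+=0.5093
step 5: x_pred=3.5301  r=-1.2001  x^+=3.1689  v^+=2.2027  a^+=0.3501
step 6: x_pred=5.5211  r=-7.9111  x^+=3.1398  v^+=1.8860  a^+=-0.6992
step 7: x_pred=4.6644  r=-0.3644  x^+=4.5547  v^+=1.1633  a^+=-0.7475
step 8: x_pred=5.3400  r=-4.4800  x^+=3.9915  v^+=0.0476  a^+=-1.3418

resid = -4.4800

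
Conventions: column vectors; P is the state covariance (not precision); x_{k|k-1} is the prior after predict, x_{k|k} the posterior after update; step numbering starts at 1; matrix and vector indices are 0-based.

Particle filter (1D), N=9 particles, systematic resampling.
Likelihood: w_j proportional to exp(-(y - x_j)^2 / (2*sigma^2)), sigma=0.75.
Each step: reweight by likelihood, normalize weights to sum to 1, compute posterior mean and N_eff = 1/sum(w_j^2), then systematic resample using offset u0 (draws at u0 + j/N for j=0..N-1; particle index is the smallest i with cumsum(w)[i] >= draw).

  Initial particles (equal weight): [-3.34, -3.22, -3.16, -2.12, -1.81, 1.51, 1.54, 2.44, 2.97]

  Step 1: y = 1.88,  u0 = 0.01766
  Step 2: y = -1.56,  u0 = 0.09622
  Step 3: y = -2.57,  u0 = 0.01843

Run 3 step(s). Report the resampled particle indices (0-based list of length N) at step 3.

step 1: w=[0.0000, 0.0000, 0.0000, 0.0000, 0.0000, 0.3061, 0.3120, 0.2616, 0.1203]  mean=1.9382  Neff=3.6502  idx=[5, 5, 5, 6, 6, 6, 7, 7, 8]
step 2: w=[0.1802, 0.1802, 0.1802, 0.1528, 0.1528, 0.1528, 0.0005, 0.0005, 0.0000]  mean=1.5247  Neff=5.9724  idx=[0, 1, 1, 2, 3, 3, 4, 5, 5]
step 3: w=[0.1247, 0.1247, 0.1247, 0.1247, 0.1002, 0.1002, 0.1002, 0.1002, 0.1002]  mean=1.5250  Neff=8.8935  idx=[0, 1, 1, 2, 3, 4, 5, 6, 8]

resampled_idx = [0, 1, 1, 2, 3, 4, 5, 6, 8]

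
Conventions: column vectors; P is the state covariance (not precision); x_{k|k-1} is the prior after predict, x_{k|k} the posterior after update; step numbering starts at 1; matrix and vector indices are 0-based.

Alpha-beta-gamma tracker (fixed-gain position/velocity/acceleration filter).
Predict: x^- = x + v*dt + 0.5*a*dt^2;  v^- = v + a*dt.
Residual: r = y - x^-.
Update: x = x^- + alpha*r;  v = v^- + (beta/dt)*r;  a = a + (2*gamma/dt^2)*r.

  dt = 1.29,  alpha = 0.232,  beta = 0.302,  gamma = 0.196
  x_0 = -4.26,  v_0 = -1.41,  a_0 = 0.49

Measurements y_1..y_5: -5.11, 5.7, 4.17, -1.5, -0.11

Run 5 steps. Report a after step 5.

step 1: x_pred=-5.6712  r=0.5612  x^+=-5.5410  v^+=-0.6465  a^+=0.6222
step 2: x_pred=-5.8573  r=11.5573  x^+=-3.1760  v^+=2.8618  a^+=3.3447
step 3: x_pred=3.2986  r=0.8714  x^+=3.5008  v^+=7.3804  a^+=3.5499
step 4: x_pred=15.9752  r=-17.4752  x^+=11.9210  v^+=7.8687  a^+=-0.5666
step 5: x_pred=21.6002  r=-21.7102  x^+=16.5634  v^+=2.0553  a^+=-5.6807

a_post = -5.6807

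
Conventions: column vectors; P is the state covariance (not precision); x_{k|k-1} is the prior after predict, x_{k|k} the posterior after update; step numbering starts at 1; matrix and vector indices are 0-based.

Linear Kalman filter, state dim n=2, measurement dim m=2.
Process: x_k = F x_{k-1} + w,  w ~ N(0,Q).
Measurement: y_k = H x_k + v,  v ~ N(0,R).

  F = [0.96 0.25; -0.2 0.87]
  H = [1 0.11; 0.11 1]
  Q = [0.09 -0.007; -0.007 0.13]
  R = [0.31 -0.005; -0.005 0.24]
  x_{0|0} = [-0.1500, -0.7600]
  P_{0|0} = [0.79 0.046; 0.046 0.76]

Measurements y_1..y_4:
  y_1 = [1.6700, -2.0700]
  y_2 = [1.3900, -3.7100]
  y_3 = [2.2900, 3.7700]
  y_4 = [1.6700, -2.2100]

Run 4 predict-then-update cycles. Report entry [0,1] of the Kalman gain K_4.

K[0,1] = -0.0177

step 1: x^-=[-0.3340, -0.6312]  P^-=[0.8876 0.0427; 0.0427 0.7208]  S=[1.2158 0.2152; 0.2152 0.9810]  K=[0.7373 -0.0186; -0.0318 0.7466]  nu=[2.0734, -1.4021]  x^+=[1.2208, -1.7438]  P^+=[0.2324 -0.0337; -0.0337 0.1830]
step 2: x^-=[0.7360, -1.7613]  P^-=[0.2994 -0.0383; -0.0383 0.2896]  S=[0.6045 0.0210; 0.0210 0.5248]  K=[0.4894 -0.0298; -0.0296 0.5450]  nu=[0.8477, -2.0297]  x^+=[1.2114, -2.8925]  P^+=[0.1548 -0.0266; -0.0266 0.1339]
step 3: x^-=[0.4398, -2.7587]  P^-=[0.2282 -0.0285; -0.0285 0.2468]  S=[0.5349 0.0184; 0.0184 0.4833]  K=[0.4216 -0.0231; -0.0199 0.5049]  nu=[2.1537, 6.4804]  x^+=[1.1981, 0.4704]  P^+=[0.1333 -0.0223; -0.0223 0.1237]
step 4: x^-=[1.2678, 0.1697]  P^-=[0.2098 -0.0232; -0.0232 0.2367]  S=[0.5176 0.0207; 0.0207 0.4742]  K=[0.4012 -0.0177; -0.0142 0.4945]  nu=[0.3836, -2.5191]  x^+=[1.4662, -1.0815]  P^+=[0.1267 -0.0202; -0.0202 0.1210]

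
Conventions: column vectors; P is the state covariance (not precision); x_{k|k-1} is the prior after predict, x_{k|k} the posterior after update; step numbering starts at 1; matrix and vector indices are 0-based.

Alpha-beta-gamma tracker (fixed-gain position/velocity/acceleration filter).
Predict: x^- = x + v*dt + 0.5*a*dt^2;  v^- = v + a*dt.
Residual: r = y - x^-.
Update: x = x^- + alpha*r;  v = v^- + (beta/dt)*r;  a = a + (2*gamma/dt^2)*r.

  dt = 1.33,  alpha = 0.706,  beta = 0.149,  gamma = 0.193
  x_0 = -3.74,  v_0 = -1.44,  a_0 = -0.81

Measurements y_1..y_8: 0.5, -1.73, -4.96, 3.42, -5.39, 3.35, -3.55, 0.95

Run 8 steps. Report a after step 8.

a_post = -1.7757

step 1: x_pred=-6.3716  r=6.8716  x^+=-1.5203  v^+=-1.7475  a^+=0.6895
step 2: x_pred=-3.2346  r=1.5046  x^+=-2.1723  v^+=-0.6619  a^+=1.0178
step 3: x_pred=-2.1525  r=-2.8075  x^+=-4.1346  v^+=0.3773  a^+=0.4052
step 4: x_pred=-3.2745  r=6.6945  x^+=1.4518  v^+=1.6661  a^+=1.8660
step 5: x_pred=5.3181  r=-10.7081  x^+=-2.2418  v^+=2.9483  a^+=-0.4707
step 6: x_pred=1.2631  r=2.0869  x^+=2.7364  v^+=2.5561  a^+=-0.0153
step 7: x_pred=6.1225  r=-9.6725  x^+=-0.7063  v^+=1.4521  a^+=-2.1260
step 8: x_pred=-0.6552  r=1.6052  x^+=0.4781  v^+=-1.1955  a^+=-1.7757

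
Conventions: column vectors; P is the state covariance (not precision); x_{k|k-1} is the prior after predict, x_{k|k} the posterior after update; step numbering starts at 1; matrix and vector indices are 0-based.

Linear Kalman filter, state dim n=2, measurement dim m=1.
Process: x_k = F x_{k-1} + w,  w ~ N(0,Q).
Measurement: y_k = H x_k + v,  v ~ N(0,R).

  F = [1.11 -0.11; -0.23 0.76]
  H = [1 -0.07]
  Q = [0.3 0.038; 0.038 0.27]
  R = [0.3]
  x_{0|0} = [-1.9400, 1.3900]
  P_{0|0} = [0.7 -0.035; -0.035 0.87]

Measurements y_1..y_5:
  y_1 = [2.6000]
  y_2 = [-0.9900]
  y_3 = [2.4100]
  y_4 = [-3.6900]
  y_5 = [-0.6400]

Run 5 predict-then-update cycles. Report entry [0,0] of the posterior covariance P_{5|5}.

step 1: x^-=[-2.3063, 1.5026]  P^-=[1.1815 -0.2439; -0.2439 0.8218]  S=[1.5197]  K=[0.7887; -0.1983]  nu=[5.0115]  x^+=[1.6463, 0.5088]  P^+=[0.2362 -0.0062; -0.0062 0.7620]
step 2: x^-=[1.7714, 0.0080]  P^-=[0.6017 -0.0913; -0.0913 0.7248]  S=[0.9181]  K=[0.6624; -0.1548]  nu=[-2.7609]  x^+=[-0.0573, 0.4353]  P^+=[0.1989 0.0028; 0.0028 0.7028]
step 3: x^-=[-0.1115, 0.3440]  P^-=[0.5529 -0.0691; -0.0691 0.6855]  S=[0.8659]  K=[0.6441; -0.1352]  nu=[2.5456]  x^+=[1.5281, -0.0003]  P^+=[0.1937 0.0063; 0.0063 0.6696]
step 4: x^-=[1.6962, -0.3517]  P^-=[0.5452 -0.0620; -0.0620 0.6648]  S=[0.8571]  K=[0.6411; -0.1266]  nu=[-5.4108]  x^+=[-1.7728, 0.3332]  P^+=[0.1929 0.0076; 0.0076 0.6511]
step 5: x^-=[-2.0045, 0.6610]  P^-=[0.5437 -0.0591; -0.0591 0.6536]  S=[0.8551]  K=[0.6406; -0.1226]  nu=[1.4108]  x^+=[-1.1008, 0.4881]  P^+=[0.1927 0.0081; 0.0081 0.6408]

P_post[0,0] = 0.1927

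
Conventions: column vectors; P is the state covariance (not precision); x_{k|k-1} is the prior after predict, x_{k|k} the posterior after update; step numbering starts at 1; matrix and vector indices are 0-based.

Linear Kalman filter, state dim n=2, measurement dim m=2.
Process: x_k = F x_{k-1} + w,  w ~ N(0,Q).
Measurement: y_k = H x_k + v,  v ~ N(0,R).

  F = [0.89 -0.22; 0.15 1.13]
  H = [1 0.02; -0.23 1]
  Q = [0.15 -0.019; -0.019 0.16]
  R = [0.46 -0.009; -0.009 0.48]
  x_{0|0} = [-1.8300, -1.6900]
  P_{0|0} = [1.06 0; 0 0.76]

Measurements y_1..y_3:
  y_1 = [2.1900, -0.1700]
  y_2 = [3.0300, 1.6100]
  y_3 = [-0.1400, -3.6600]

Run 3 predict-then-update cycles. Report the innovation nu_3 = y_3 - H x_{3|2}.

innov = [-1.5748, -4.6305]

step 1: x^-=[-1.2569, -2.1842]  P^-=[1.0264 -0.0664; -0.0664 1.1543]  S=[1.4842 -0.2881; -0.2881 1.7191]  K=[0.6786 -0.0622; 0.1063 0.6981]  nu=[3.4906, 1.7251]  x^+=[1.0044, -0.6087]  P^+=[0.3120 0.0358; 0.0358 0.3424]
step 2: x^-=[1.0278, -0.5372]  P^-=[0.3997 -0.0277; -0.0277 0.6163]  S=[0.8588 -0.1161; -0.1161 1.1302]  K=[0.4568 -0.0589; 0.0574 0.5569]  nu=[2.0130, 2.3836]  x^+=[1.8069, 0.9058]  P^+=[0.2103 0.0160; 0.0160 0.2705]
step 3: x^-=[1.4089, 1.2946]  P^-=[0.3234 -0.0426; -0.0426 0.5155]  S=[0.7819 -0.1155; -0.1155 1.0322]  K=[0.4024 -0.0683; 0.0344 0.5128]  nu=[-1.5748, -4.6305]  x^+=[1.0914, -1.1340]  P^+=[0.1856 0.0063; 0.0063 0.2473]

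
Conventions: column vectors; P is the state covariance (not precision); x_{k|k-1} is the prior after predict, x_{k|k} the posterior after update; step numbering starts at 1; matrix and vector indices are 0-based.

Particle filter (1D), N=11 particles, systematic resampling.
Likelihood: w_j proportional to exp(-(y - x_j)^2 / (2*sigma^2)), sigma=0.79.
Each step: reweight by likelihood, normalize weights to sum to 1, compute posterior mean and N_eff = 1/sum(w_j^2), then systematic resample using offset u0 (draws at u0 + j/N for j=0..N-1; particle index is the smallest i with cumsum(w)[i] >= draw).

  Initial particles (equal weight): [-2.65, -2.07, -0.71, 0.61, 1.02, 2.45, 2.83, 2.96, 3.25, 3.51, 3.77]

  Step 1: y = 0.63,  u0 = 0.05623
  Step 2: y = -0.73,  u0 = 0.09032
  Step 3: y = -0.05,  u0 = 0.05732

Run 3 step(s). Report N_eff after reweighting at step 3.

N_eff = 10.6492

step 1: w=[0.0001, 0.0013, 0.1062, 0.4473, 0.3961, 0.0315, 0.0093, 0.0058, 0.0018, 0.0006, 0.0002]  mean=0.7276  Neff=2.7077  idx=[2, 3, 3, 3, 3, 3, 4, 4, 4, 4, 5]
step 2: w=[0.3951, 0.0938, 0.0938, 0.0938, 0.0938, 0.0938, 0.0340, 0.0340, 0.0340, 0.0340, 0.0001]  mean=0.1444  Neff=4.8857  idx=[0, 0, 0, 0, 1, 2, 3, 4, 5, 7, 9]
step 3: w=[0.0987, 0.0987, 0.0987, 0.0987, 0.0987, 0.0987, 0.0987, 0.0987, 0.0987, 0.0559, 0.0559]  mean=0.1348  Neff=10.6492  idx=[0, 1, 2, 3, 4, 5, 6, 7, 7, 8, 10]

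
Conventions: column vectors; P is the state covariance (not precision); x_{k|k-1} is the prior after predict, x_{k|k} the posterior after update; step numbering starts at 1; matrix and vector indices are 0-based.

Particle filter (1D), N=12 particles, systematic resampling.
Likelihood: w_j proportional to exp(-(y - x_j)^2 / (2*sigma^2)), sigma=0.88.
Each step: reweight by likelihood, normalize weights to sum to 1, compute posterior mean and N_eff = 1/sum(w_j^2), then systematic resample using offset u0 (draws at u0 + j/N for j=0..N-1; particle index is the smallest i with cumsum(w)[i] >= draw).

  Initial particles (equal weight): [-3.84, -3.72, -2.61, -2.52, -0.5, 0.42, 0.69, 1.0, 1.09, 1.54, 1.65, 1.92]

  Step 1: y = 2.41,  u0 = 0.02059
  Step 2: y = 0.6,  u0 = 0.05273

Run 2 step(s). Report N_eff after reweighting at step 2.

N_eff = 10.4574

step 1: w=[0.0000, 0.0000, 0.0000, 0.0000, 0.0014, 0.0259, 0.0495, 0.0927, 0.1086, 0.2052, 0.2303, 0.2864]  mean=1.5013  Neff=4.9831  idx=[5, 7, 8, 8, 9, 9, 10, 10, 10, 11, 11, 11]
step 2: w=[0.1366, 0.1258, 0.1194, 0.1194, 0.0788, 0.0788, 0.0684, 0.0684, 0.0684, 0.0453, 0.0453, 0.0453]  mean=1.2858  Neff=10.4574  idx=[0, 0, 1, 2, 3, 3, 4, 5, 6, 8, 9, 11]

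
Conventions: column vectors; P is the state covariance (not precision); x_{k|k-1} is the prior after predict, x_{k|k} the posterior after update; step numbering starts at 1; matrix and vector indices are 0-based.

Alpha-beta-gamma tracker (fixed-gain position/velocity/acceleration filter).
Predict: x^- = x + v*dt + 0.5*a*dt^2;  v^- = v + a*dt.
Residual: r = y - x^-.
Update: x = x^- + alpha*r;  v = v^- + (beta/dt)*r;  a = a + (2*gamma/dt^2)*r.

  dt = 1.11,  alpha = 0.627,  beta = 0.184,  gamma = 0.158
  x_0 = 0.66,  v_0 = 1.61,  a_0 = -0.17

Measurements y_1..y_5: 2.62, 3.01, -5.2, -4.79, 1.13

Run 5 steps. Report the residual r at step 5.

step 1: x_pred=2.3424  r=0.2776  x^+=2.5164  v^+=1.4673  a^+=-0.0988
step 2: x_pred=4.0843  r=-1.0743  x^+=3.4107  v^+=1.1796  a^+=-0.3743
step 3: x_pred=4.4894  r=-9.6894  x^+=-1.5858  v^+=-0.8421  a^+=-2.8594
step 4: x_pred=-4.2821  r=-0.5079  x^+=-4.6006  v^+=-4.1002  a^+=-2.9897
step 5: x_pred=-10.9936  r=12.1236  x^+=-3.3921  v^+=-5.4091  a^+=0.1197

resid = 12.1236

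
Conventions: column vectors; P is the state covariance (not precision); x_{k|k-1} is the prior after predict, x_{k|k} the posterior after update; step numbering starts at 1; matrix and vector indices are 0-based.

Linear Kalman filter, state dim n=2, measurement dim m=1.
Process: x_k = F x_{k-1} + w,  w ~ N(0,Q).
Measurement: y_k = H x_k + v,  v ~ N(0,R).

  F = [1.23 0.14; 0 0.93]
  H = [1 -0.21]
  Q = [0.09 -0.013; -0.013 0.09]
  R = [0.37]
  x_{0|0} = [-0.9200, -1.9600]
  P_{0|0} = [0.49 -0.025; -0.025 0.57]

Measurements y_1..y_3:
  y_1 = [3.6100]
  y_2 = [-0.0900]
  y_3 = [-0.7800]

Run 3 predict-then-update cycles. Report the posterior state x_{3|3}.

step 1: x^-=[-1.4060, -1.8228]  P^-=[0.8339 0.0326; 0.0326 0.5830]  S=[1.2159]  K=[0.6802; -0.0739]  nu=[4.6332]  x^+=[1.7454, -2.1650]  P^+=[0.2713 0.0937; 0.0937 0.5764]
step 2: x^-=[1.8438, -2.0135]  P^-=[0.5441 0.1692; 0.1692 0.5885]  S=[0.8690]  K=[0.5852; 0.0525]  nu=[-2.3566]  x^+=[0.4646, -2.1373]  P^+=[0.2465 0.1425; 0.1425 0.5861]
step 3: x^-=[0.2722, -1.9877]  P^-=[0.5234 0.2263; 0.2263 0.5969]  S=[0.8247]  K=[0.5771; 0.1224]  nu=[-1.4697]  x^+=[-0.5759, -2.1676]  P^+=[0.2488 0.1681; 0.1681 0.5845]

x_post = [-0.5759, -2.1676]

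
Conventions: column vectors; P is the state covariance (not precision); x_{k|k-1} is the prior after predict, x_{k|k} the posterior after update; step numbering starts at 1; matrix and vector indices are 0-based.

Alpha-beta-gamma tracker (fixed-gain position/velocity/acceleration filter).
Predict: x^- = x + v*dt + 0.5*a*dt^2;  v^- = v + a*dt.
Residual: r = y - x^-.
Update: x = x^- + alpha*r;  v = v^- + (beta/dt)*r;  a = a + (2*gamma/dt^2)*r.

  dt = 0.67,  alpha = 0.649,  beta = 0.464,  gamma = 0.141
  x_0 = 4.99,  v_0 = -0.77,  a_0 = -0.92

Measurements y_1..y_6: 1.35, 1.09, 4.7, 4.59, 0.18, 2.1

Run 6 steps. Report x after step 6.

step 1: x_pred=4.2676  r=-2.9176  x^+=2.3741  v^+=-3.4070  a^+=-2.7528
step 2: x_pred=-0.5265  r=1.6165  x^+=0.5226  v^+=-4.1319  a^+=-1.7374
step 3: x_pred=-2.6357  r=7.3357  x^+=2.1252  v^+=-0.2157  a^+=2.8709
step 4: x_pred=2.6250  r=1.9650  x^+=3.9003  v^+=3.0686  a^+=4.1053
step 5: x_pred=6.8777  r=-6.6977  x^+=2.5309  v^+=1.1808  a^+=-0.1022
step 6: x_pred=3.2991  r=-1.1991  x^+=2.5209  v^+=0.2819  a^+=-0.8555

x_post = 2.5209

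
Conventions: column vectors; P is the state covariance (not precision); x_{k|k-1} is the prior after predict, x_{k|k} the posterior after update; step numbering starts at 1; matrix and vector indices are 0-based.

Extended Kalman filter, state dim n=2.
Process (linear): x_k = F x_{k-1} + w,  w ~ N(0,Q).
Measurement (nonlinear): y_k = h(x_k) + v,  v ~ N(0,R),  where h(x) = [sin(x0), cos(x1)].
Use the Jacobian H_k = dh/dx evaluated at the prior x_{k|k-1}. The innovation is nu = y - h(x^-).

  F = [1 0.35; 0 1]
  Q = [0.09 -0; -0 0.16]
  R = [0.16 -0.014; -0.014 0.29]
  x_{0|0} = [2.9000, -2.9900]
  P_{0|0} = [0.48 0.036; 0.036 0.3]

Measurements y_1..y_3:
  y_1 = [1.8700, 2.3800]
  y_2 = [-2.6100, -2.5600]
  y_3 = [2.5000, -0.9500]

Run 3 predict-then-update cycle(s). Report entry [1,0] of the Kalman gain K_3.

K[1,0] = -0.1638

step 1: x^-=[1.8535, -2.9900]  P^-=[0.6319 0.1410; 0.1410 0.4600]  H_jac=[-0.2790 0.0000; 0.0000 0.1510]  S=[0.2092 -0.0199; -0.0199 0.3005]  K=[-0.8413 0.0150; -0.1671 0.2201]  nu=[0.9097, 3.3685]  x^+=[1.1388, -2.4006]  P^+=[0.4833 0.1069; 0.1069 0.4381]
step 2: x^-=[0.2986, -2.4006]  P^-=[0.7018 0.2602; 0.2602 0.5981]  H_jac=[0.9558 0.0000; 0.0000 0.6750]  S=[0.8011 0.1539; 0.1539 0.5626]  K=[0.8204 0.0878; 0.1822 0.6679]  nu=[-2.9042, -1.8222]  x^+=[-2.2441, -4.1467]  P^+=[0.1361 0.0207; 0.0207 0.2832]
step 3: x^-=[-3.6955, -4.1467]  P^-=[0.2752 0.1198; 0.1198 0.4432]  H_jac=[-0.8505 0.0000; 0.0000 -0.8442]  S=[0.3591 0.0720; 0.0720 0.6058]  K=[-0.6335 -0.0916; -0.1638 -0.5981]  nu=[1.9740, -0.4140]  x^+=[-4.9081, -4.2225]  P^+=[0.1177 0.0210; 0.0210 0.2027]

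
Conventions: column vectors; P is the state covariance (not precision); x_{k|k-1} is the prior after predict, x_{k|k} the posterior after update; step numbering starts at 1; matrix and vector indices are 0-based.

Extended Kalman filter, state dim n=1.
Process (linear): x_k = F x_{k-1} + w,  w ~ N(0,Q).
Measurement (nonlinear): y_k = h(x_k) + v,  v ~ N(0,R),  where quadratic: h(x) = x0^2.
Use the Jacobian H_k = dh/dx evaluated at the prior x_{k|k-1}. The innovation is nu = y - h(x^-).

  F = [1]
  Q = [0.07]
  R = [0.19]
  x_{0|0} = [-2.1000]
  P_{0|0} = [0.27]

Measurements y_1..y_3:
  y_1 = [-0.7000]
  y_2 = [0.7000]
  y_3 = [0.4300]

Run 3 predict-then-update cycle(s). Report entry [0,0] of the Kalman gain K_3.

step 1: x^-=[-2.1000]  P^-=[0.3400]  H_jac=[-4.2000]  S=[6.1876]  K=[-0.2308]  nu=[-5.1100]  x^+=[-0.9207]  P^+=[0.0104]
step 2: x^-=[-0.9207]  P^-=[0.0804]  H_jac=[-1.8414]  S=[0.4627]  K=[-0.3201]  nu=[-0.1477]  x^+=[-0.8734]  P^+=[0.0330]
step 3: x^-=[-0.8734]  P^-=[0.1030]  H_jac=[-1.7468]  S=[0.5044]  K=[-0.3568]  nu=[-0.3329]  x^+=[-0.7547]  P^+=[0.0388]

K[0,0] = -0.3568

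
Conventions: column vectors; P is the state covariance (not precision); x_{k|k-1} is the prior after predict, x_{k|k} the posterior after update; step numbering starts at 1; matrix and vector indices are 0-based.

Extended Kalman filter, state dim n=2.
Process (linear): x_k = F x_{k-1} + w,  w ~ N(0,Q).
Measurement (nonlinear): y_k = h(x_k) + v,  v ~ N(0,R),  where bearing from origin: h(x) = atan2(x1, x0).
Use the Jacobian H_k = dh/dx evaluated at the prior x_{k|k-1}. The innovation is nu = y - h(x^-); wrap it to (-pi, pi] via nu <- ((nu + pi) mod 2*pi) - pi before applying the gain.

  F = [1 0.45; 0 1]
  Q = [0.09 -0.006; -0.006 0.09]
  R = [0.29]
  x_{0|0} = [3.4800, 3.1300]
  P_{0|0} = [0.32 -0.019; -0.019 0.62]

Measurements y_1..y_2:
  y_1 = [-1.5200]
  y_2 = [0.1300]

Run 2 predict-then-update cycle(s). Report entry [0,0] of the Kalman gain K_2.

K[0,0] = 0.0689

step 1: x^-=[4.8885, 3.1300]  P^-=[0.5184 0.2540; 0.2540 0.7100]  H_jac=[-0.0929 0.1451]  S=[0.3026]  K=[-0.0374; 0.2625]  nu=[-2.0895]  x^+=[4.9666, 2.5816]  P^+=[0.5180 0.2570; 0.2570 0.6892]
step 2: x^-=[6.1283, 2.5816]  P^-=[0.9789 0.5611; 0.5611 0.7792]  H_jac=[-0.0584 0.1386]  S=[0.2992]  K=[0.0689; 0.2514]  nu=[-0.2687]  x^+=[6.1098, 2.5140]  P^+=[0.9774 0.5559; 0.5559 0.7602]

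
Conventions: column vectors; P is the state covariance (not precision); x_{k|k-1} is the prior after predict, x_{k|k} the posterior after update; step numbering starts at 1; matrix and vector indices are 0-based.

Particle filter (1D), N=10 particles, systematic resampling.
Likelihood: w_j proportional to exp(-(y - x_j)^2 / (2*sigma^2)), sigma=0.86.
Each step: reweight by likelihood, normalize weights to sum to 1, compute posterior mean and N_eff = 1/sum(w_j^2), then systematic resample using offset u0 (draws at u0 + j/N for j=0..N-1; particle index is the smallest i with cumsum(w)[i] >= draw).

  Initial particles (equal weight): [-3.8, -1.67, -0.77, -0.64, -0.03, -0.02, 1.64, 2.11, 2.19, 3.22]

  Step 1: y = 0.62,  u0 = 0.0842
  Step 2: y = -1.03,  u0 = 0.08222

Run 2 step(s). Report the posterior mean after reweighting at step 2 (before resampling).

step 1: w=[0.0000, 0.0094, 0.0883, 0.1114, 0.2449, 0.2471, 0.1613, 0.0727, 0.0616, 0.0034]  mean=0.3963  Neff=5.6680  idx=[2, 3, 4, 4, 5, 5, 5, 6, 7, 8]
step 2: w=[0.2176, 0.2055, 0.1158, 0.1158, 0.1143, 0.1143, 0.1143, 0.0018, 0.0003, 0.0002]  mean=-0.3088  Neff=6.4262  idx=[0, 0, 1, 1, 2, 3, 4, 5, 5, 6]

post_mean = -0.3088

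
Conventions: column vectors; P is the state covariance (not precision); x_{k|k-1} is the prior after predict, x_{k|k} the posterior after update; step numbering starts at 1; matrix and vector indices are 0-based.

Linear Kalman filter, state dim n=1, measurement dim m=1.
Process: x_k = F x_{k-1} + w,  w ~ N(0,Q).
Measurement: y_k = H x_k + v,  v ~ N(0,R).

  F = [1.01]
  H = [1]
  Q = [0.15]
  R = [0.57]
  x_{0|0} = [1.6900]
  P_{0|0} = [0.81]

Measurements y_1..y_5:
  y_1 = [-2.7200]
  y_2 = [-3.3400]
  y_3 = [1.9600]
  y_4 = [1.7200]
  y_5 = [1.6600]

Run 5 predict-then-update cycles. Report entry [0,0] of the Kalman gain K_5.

step 1: x^-=[1.7069]  P^-=[0.9763]  S=[1.5463]  K=[0.6314]  nu=[-4.4269]  x^+=[-1.0881]  P^+=[0.3599]
step 2: x^-=[-1.0990]  P^-=[0.5171]  S=[1.0871]  K=[0.4757]  nu=[-2.2410]  x^+=[-2.1650]  P^+=[0.2711]
step 3: x^-=[-2.1866]  P^-=[0.4266]  S=[0.9966]  K=[0.4280]  nu=[4.1466]  x^+=[-0.4117]  P^+=[0.2440]
step 4: x^-=[-0.4158]  P^-=[0.3989]  S=[0.9689]  K=[0.4117]  nu=[2.1358]  x^+=[0.4635]  P^+=[0.2347]
step 5: x^-=[0.4681]  P^-=[0.3894]  S=[0.9594]  K=[0.4059]  nu=[1.1919]  x^+=[0.9519]  P^+=[0.2313]

K[0,0] = 0.4059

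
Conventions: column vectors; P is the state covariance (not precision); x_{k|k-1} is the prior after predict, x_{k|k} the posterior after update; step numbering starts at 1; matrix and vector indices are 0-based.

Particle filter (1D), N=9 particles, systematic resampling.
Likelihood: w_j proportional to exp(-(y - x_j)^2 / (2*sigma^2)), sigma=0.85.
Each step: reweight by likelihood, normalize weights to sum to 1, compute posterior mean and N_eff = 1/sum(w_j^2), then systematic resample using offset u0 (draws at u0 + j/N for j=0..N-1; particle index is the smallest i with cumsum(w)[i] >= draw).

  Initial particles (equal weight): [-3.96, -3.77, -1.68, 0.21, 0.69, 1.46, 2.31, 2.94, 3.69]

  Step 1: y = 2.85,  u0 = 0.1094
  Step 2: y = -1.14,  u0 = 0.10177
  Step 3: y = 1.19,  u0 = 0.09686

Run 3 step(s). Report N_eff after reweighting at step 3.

step 1: w=[0.0000, 0.0000, 0.0000, 0.0029, 0.0145, 0.0960, 0.2988, 0.3635, 0.2243]  mean=2.7374  Neff=3.5569  idx=[5, 6, 6, 7, 7, 7, 8, 8, 8]
step 2: w=[0.9432, 0.0269, 0.0269, 0.0010, 0.0010, 0.0010, 0.0000, 0.0000, 0.0000]  mean=1.5102  Neff=1.1222  idx=[0, 0, 0, 0, 0, 0, 0, 0, 2]
step 3: w=[0.1185, 0.1185, 0.1185, 0.1185, 0.1185, 0.1185, 0.1185, 0.1185, 0.0523]  mean=1.5045  Neff=8.6955  idx=[0, 1, 2, 3, 4, 5, 6, 7, 8]

N_eff = 8.6955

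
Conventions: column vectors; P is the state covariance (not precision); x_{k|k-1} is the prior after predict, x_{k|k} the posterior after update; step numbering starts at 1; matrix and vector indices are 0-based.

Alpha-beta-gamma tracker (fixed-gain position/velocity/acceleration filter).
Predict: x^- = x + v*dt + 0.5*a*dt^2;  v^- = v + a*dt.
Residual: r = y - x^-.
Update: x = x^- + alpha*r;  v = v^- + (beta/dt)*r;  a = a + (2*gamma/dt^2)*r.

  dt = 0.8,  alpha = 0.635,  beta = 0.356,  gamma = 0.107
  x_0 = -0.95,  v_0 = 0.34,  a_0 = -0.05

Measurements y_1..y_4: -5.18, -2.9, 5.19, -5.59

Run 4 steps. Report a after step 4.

step 1: x_pred=-0.6940  r=-4.4860  x^+=-3.5426  v^+=-1.6963  a^+=-1.5500
step 2: x_pred=-5.3956  r=2.4956  x^+=-3.8109  v^+=-1.8257  a^+=-0.7155
step 3: x_pred=-5.5005  r=10.6905  x^+=1.2880  v^+=2.3591  a^+=2.8591
step 4: x_pred=4.0902  r=-9.6802  x^+=-2.0567  v^+=0.3387  a^+=-0.3777

a_post = -0.3777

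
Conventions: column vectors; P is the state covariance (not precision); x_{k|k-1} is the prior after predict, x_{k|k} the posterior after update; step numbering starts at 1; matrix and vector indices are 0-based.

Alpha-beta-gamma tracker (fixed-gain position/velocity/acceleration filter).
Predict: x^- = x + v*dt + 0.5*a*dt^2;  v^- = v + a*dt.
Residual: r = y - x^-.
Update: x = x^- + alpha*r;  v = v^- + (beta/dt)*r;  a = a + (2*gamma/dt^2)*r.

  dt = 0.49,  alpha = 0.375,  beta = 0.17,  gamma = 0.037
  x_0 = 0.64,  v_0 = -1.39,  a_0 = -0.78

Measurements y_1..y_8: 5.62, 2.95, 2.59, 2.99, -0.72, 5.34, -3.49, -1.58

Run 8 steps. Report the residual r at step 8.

step 1: x_pred=-0.1347  r=5.7547  x^+=2.0233  v^+=0.2243  a^+=0.9936
step 2: x_pred=2.2525  r=0.6975  x^+=2.5141  v^+=0.9532  a^+=1.2086
step 3: x_pred=3.1262  r=-0.5362  x^+=2.9251  v^+=1.3594  a^+=1.0433
step 4: x_pred=3.7165  r=-0.7265  x^+=3.4441  v^+=1.6186  a^+=0.8194
step 5: x_pred=4.3355  r=-5.0555  x^+=2.4397  v^+=0.2661  a^+=-0.7387
step 6: x_pred=2.4814  r=2.8586  x^+=3.5534  v^+=0.8959  a^+=0.1423
step 7: x_pred=4.0095  r=-7.4995  x^+=1.1972  v^+=-1.6362  a^+=-2.1691
step 8: x_pred=0.1350  r=-1.7150  x^+=-0.5081  v^+=-3.2941  a^+=-2.6976

resid = -1.7150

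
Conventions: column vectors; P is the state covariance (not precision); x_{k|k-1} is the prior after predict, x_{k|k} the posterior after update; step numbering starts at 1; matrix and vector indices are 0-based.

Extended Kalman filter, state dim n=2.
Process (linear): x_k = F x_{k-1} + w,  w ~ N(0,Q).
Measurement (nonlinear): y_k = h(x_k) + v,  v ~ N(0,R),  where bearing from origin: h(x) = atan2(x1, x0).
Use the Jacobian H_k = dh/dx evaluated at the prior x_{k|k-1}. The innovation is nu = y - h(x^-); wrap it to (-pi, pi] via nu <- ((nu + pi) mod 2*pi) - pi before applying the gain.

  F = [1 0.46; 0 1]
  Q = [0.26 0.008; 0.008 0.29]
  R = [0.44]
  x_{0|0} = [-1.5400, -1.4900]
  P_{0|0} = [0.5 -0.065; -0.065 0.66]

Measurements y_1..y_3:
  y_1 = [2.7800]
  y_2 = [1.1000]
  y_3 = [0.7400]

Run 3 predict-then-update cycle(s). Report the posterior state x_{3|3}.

x_post = [-0.8381, 2.0355]

step 1: x^-=[-2.2254, -1.4900]  P^-=[0.8399 0.2466; 0.2466 0.9500]  H_jac=[0.2077 -0.3103]  S=[0.5359]  K=[0.1828; -0.4544]  nu=[-0.9516]  x^+=[-2.3993, -1.0576]  P^+=[0.8220 0.2911; 0.2911 0.8393]
step 2: x^-=[-2.8858, -1.0576]  P^-=[1.5274 0.6852; 0.6852 1.1293]  H_jac=[0.1120 -0.3055]  S=[0.5177]  K=[-0.0740; -0.5183]  nu=[-2.3929]  x^+=[-2.7087, 0.1826]  P^+=[1.5245 0.6653; 0.6653 0.9903]
step 3: x^-=[-2.6247, 0.1826]  P^-=[2.6062 1.1289; 1.1289 1.2803]  H_jac=[-0.0264 -0.3792]  S=[0.6485]  K=[-0.7661; -0.7945]  nu=[-2.3321]  x^+=[-0.8381, 2.0355]  P^+=[2.2256 0.7342; 0.7342 0.8709]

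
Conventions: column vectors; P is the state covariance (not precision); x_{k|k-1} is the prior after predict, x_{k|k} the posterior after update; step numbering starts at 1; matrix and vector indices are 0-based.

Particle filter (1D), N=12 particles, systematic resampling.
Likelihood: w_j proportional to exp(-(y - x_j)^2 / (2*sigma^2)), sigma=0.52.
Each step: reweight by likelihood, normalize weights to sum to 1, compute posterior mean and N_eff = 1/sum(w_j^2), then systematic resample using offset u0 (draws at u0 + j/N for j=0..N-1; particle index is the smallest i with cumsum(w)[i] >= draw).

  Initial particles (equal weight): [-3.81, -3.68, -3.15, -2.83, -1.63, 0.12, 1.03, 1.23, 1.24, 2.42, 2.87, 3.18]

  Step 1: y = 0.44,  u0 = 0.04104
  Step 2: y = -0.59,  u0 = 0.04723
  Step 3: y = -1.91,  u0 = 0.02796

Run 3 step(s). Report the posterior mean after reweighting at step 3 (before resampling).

step 1: w=[0.0000, 0.0000, 0.0000, 0.0000, 0.0002, 0.4189, 0.2659, 0.1596, 0.1550, 0.0004, 0.0000, 0.0000]  mean=0.7133  Neff=3.3820  idx=[5, 5, 5, 5, 5, 6, 6, 6, 7, 7, 8, 8]
step 2: w=[0.1968, 0.1968, 0.1968, 0.1968, 0.1968, 0.0039, 0.0039, 0.0039, 0.0011, 0.0011, 0.0010, 0.0010]  mean=0.1354  Neff=5.1619  idx=[0, 0, 1, 1, 1, 2, 2, 3, 3, 4, 4, 4]
step 3: w=[0.0833, 0.0833, 0.0833, 0.0833, 0.0833, 0.0833, 0.0833, 0.0833, 0.0833, 0.0833, 0.0833, 0.0833]  mean=0.1200  Neff=12.0000  idx=[0, 1, 2, 3, 4, 5, 6, 7, 8, 9, 10, 11]

post_mean = 0.1200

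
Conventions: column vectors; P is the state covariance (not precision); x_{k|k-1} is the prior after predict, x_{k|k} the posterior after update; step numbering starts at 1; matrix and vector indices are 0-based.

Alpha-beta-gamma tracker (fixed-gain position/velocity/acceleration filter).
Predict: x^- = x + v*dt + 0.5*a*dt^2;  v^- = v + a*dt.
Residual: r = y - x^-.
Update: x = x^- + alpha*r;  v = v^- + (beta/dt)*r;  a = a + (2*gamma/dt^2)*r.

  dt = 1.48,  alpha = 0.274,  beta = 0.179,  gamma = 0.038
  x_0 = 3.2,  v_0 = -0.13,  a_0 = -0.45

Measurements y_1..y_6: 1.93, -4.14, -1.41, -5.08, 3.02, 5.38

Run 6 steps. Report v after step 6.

v_post = 0.3056

step 1: x_pred=2.5148  r=-0.5848  x^+=2.3545  v^+=-0.8667  a^+=-0.4703
step 2: x_pred=0.5567  r=-4.6967  x^+=-0.7302  v^+=-2.1308  a^+=-0.6333
step 3: x_pred=-4.5773  r=3.1673  x^+=-3.7095  v^+=-2.6849  a^+=-0.5234
step 4: x_pred=-8.2564  r=3.1764  x^+=-7.3860  v^+=-3.0753  a^+=-0.4131
step 5: x_pred=-12.3900  r=15.4100  x^+=-8.1677  v^+=-1.8230  a^+=0.1215
step 6: x_pred=-10.7326  r=16.1126  x^+=-6.3178  v^+=0.3056  a^+=0.6806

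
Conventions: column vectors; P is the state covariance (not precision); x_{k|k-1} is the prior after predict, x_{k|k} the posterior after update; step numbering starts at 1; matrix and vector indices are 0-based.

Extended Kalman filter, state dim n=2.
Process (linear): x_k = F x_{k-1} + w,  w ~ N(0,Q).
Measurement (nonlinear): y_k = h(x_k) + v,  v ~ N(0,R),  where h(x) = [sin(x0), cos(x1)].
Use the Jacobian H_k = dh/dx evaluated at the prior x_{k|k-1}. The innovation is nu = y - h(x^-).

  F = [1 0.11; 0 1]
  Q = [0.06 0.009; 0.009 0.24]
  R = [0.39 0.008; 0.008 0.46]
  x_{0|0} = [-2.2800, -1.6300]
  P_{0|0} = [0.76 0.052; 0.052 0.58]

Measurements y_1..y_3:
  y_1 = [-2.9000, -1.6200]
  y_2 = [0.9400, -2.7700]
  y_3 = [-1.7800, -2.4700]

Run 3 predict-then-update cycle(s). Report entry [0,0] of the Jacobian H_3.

H_jac[0,0] = 0.5850

step 1: x^-=[-2.4593, -1.6300]  P^-=[0.8385 0.1248; 0.1248 0.8200]  H_jac=[-0.7761 0.0000; 0.0000 0.9982]  S=[0.8951 -0.0887; -0.0887 1.2771]  K=[-0.7223 0.0474; -0.0450 0.6378]  nu=[-2.2694, -1.5608]  x^+=[-0.8939, -2.5234]  P^+=[0.3625 0.0160; 0.0160 0.2935]
step 2: x^-=[-1.1715, -2.5234]  P^-=[0.4296 0.0573; 0.0573 0.5335]  H_jac=[0.3888 0.0000; 0.0000 0.5796]  S=[0.4549 0.0209; 0.0209 0.6392]  K=[0.3652 0.0400; 0.0268 0.4829]  nu=[1.8613, -1.9551]  x^+=[-0.5699, -3.4176]  P^+=[0.3672 0.0368; 0.0368 0.3836]
step 3: x^-=[-0.9459, -3.4176]  P^-=[0.4400 0.0880; 0.0880 0.6236]  H_jac=[0.5850 0.0000; 0.0000 -0.2725]  S=[0.5406 -0.0060; -0.0060 0.5063]  K=[0.4757 -0.0417; 0.0915 -0.3346]  nu=[-0.9690, -1.5078]  x^+=[-1.3439, -3.0018]  P^+=[0.3165 0.0564; 0.0564 0.5621]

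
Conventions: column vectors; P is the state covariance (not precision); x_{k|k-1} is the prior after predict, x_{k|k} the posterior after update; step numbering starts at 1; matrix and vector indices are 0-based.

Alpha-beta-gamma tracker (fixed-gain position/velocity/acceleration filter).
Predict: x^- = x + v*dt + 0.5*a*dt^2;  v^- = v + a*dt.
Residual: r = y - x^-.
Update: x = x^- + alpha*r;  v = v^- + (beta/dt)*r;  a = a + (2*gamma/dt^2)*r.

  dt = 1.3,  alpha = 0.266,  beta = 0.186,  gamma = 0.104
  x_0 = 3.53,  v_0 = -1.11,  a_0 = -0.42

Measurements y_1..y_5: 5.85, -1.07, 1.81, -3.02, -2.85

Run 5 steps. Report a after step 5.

step 1: x_pred=1.7321  r=4.1179  x^+=2.8275  v^+=-1.0668  a^+=0.0868
step 2: x_pred=1.5140  r=-2.5840  x^+=0.8266  v^+=-1.3237  a^+=-0.2312
step 3: x_pred=-1.0895  r=2.8995  x^+=-0.3182  v^+=-1.2094  a^+=0.1257
step 4: x_pred=-1.7843  r=-1.2357  x^+=-2.1130  v^+=-1.2228  a^+=-0.0264
step 5: x_pred=-3.7250  r=0.8750  x^+=-3.4922  v^+=-1.1320  a^+=0.0813

a_post = 0.0813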